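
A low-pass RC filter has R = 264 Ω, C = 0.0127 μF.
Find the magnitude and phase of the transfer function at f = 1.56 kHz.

Step 1 — Angular frequency: ω = 2π·1560 = 9802 rad/s.
Step 2 — Transfer function: H(jω) = 1/(1 + jωRC).
Step 3 — Denominator: 1 + jωRC = 1 + j·9802·264·1.27e-08 = 1 + j0.03286.
Step 4 — H = 0.9989 - j0.03283.
Step 5 — Magnitude: |H| = 0.9995 (-0.0 dB); phase: φ = -1.9°.

|H| = 0.9995 (-0.0 dB), φ = -1.9°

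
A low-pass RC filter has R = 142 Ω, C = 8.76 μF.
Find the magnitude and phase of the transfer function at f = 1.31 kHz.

Step 1 — Angular frequency: ω = 2π·1310 = 8231 rad/s.
Step 2 — Transfer function: H(jω) = 1/(1 + jωRC).
Step 3 — Denominator: 1 + jωRC = 1 + j·8231·142·8.76e-06 = 1 + j10.24.
Step 4 — H = 0.009449 - j0.09675.
Step 5 — Magnitude: |H| = 0.09721 (-20.2 dB); phase: φ = -84.4°.

|H| = 0.09721 (-20.2 dB), φ = -84.4°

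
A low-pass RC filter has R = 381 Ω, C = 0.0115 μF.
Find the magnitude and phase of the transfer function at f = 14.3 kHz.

Step 1 — Angular frequency: ω = 2π·1.43e+04 = 8.985e+04 rad/s.
Step 2 — Transfer function: H(jω) = 1/(1 + jωRC).
Step 3 — Denominator: 1 + jωRC = 1 + j·8.985e+04·381·1.15e-08 = 1 + j0.3937.
Step 4 — H = 0.8658 - j0.3409.
Step 5 — Magnitude: |H| = 0.9305 (-0.6 dB); phase: φ = -21.5°.

|H| = 0.9305 (-0.6 dB), φ = -21.5°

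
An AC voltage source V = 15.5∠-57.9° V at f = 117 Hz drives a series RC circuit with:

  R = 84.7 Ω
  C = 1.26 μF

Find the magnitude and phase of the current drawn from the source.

Step 1 — Angular frequency: ω = 2π·f = 2π·117 = 735.1 rad/s.
Step 2 — Component impedances:
  R: Z = R = 84.7 Ω
  C: Z = 1/(jωC) = -j/(ω·C) = 0 - j1080 Ω
Step 3 — Series combination: Z_total = R + C = 84.7 - j1080 Ω = 1083∠-85.5° Ω.
Step 4 — Source phasor: V = 15.5∠-57.9° V = 8.237 - j13.13 V.
Step 5 — Ohm's law: I = V / Z_total = (8.237 - j13.13) / (84.7 - j1080) = 0.01268 + j0.006634 A.
Step 6 — Convert to polar: |I| = 0.01431 A, ∠I = 27.6°.

I = 0.01431∠27.6° A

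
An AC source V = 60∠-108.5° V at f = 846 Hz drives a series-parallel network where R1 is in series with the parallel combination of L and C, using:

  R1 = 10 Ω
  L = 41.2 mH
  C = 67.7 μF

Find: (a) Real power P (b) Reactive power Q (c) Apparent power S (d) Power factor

Step 1 — Angular frequency: ω = 2π·f = 2π·846 = 5316 rad/s.
Step 2 — Component impedances:
  R1: Z = R = 10 Ω
  L: Z = jωL = j·5316·0.0412 = 0 + j219 Ω
  C: Z = 1/(jωC) = -j/(ω·C) = 0 - j2.779 Ω
Step 3 — Parallel branch: L || C = 1/(1/L + 1/C) = 0 - j2.815 Ω.
Step 4 — Series with R1: Z_total = R1 + (L || C) = 10 - j2.815 Ω = 10.39∠-15.7° Ω.
Step 5 — Source phasor: V = 60∠-108.5° V = -19.04 - j56.9 V.
Step 6 — Current: I = V / Z = -0.2802 - j5.769 A = 5.776∠-92.8° A.
Step 7 — Complex power: S = V·I* = 333.6 - j93.89 VA.
Step 8 — Real power: P = Re(S) = 333.6 W.
Step 9 — Reactive power: Q = Im(S) = -93.89 VAR.
Step 10 — Apparent power: |S| = 346.5 VA.
Step 11 — Power factor: PF = P/|S| = 0.9626 (leading).

(a) P = 333.6 W  (b) Q = -93.89 VAR  (c) S = 346.5 VA  (d) PF = 0.9626 (leading)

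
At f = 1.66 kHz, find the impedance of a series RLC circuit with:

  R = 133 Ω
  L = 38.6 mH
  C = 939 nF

Step 1 — Angular frequency: ω = 2π·f = 2π·1660 = 1.043e+04 rad/s.
Step 2 — Component impedances:
  R: Z = R = 133 Ω
  L: Z = jωL = j·1.043e+04·0.0386 = 0 + j402.6 Ω
  C: Z = 1/(jωC) = -j/(ω·C) = 0 - j102.1 Ω
Step 3 — Series combination: Z_total = R + L + C = 133 + j300.5 Ω = 328.6∠66.1° Ω.

Z = 133 + j300.5 Ω = 328.6∠66.1° Ω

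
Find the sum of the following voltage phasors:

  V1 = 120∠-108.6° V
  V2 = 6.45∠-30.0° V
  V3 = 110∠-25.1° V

Step 1 — Convert each phasor to rectangular form:
  V1 = 120·(cos(-108.6°) + j·sin(-108.6°)) = -38.28 - j113.7 V
  V2 = 6.45·(cos(-30.0°) + j·sin(-30.0°)) = 5.586 - j3.225 V
  V3 = 110·(cos(-25.1°) + j·sin(-25.1°)) = 99.61 - j46.66 V
Step 2 — Sum components: V_total = 66.92 - j163.6 V.
Step 3 — Convert to polar: |V_total| = 176.8 V, ∠V_total = -67.8°.

V_total = 176.8∠-67.8° V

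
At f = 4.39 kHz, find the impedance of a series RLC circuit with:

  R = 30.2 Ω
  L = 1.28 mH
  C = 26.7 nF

Step 1 — Angular frequency: ω = 2π·f = 2π·4390 = 2.758e+04 rad/s.
Step 2 — Component impedances:
  R: Z = R = 30.2 Ω
  L: Z = jωL = j·2.758e+04·0.00128 = 0 + j35.31 Ω
  C: Z = 1/(jωC) = -j/(ω·C) = 0 - j1358 Ω
Step 3 — Series combination: Z_total = R + L + C = 30.2 - j1323 Ω = 1323∠-88.7° Ω.

Z = 30.2 - j1323 Ω = 1323∠-88.7° Ω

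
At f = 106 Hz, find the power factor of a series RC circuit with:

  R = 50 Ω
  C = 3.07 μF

Step 1 — Angular frequency: ω = 2π·f = 2π·106 = 666 rad/s.
Step 2 — Component impedances:
  R: Z = R = 50 Ω
  C: Z = 1/(jωC) = -j/(ω·C) = 0 - j489.1 Ω
Step 3 — Series combination: Z_total = R + C = 50 - j489.1 Ω = 491.6∠-84.2° Ω.
Step 4 — Power factor: PF = cos(φ) = Re(Z)/|Z| = 50/491.6 = 0.1017.
Step 5 — Type: Im(Z) = -489.1 ⇒ leading (phase φ = -84.2°).

PF = 0.1017 (leading, φ = -84.2°)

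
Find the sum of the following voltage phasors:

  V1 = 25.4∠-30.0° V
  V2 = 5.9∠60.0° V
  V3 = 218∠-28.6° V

Step 1 — Convert each phasor to rectangular form:
  V1 = 25.4·(cos(-30.0°) + j·sin(-30.0°)) = 22 - j12.7 V
  V2 = 5.9·(cos(60.0°) + j·sin(60.0°)) = 2.95 + j5.11 V
  V3 = 218·(cos(-28.6°) + j·sin(-28.6°)) = 191.4 - j104.4 V
Step 2 — Sum components: V_total = 216.3 - j111.9 V.
Step 3 — Convert to polar: |V_total| = 243.6 V, ∠V_total = -27.4°.

V_total = 243.6∠-27.4° V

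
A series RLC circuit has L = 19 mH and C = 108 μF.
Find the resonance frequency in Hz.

Step 1 — Resonance condition Im(Z)=0 gives ω₀ = 1/√(LC).
Step 2 — ω₀ = 1/√(0.019·0.000108) = 698.1 rad/s.
Step 3 — f₀ = ω₀/(2π) = 111.1 Hz.

f₀ = 111.1 Hz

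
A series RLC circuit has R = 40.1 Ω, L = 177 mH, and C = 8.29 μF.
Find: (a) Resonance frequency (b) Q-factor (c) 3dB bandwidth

Step 1 — Resonance condition Im(Z)=0 gives ω₀ = 1/√(LC).
Step 2 — ω₀ = 1/√(0.177·8.29e-06) = 825.5 rad/s.
Step 3 — f₀ = ω₀/(2π) = 131.4 Hz.
Step 4 — Series Q: Q = ω₀L/R = 825.5·0.177/40.1 = 3.644.
Step 5 — 3dB bandwidth: Δω = ω₀/Q = 226.6 rad/s; BW = Δω/(2π) = 36.06 Hz.

(a) f₀ = 131.4 Hz  (b) Q = 3.644  (c) BW = 36.06 Hz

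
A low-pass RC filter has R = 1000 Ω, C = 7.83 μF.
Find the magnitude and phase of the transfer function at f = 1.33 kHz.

Step 1 — Angular frequency: ω = 2π·1330 = 8357 rad/s.
Step 2 — Transfer function: H(jω) = 1/(1 + jωRC).
Step 3 — Denominator: 1 + jωRC = 1 + j·8357·1000·7.83e-06 = 1 + j65.43.
Step 4 — H = 0.0002335 - j0.01528.
Step 5 — Magnitude: |H| = 0.01528 (-36.3 dB); phase: φ = -89.1°.

|H| = 0.01528 (-36.3 dB), φ = -89.1°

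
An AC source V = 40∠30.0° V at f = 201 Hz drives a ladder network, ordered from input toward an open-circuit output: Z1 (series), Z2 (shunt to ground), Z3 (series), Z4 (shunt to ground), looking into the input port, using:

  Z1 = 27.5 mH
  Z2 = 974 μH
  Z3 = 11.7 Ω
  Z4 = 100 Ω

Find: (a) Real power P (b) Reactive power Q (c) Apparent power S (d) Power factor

Step 1 — Angular frequency: ω = 2π·f = 2π·201 = 1263 rad/s.
Step 2 — Component impedances:
  Z1: Z = jωL = j·1263·0.0275 = 0 + j34.73 Ω
  Z2: Z = jωL = j·1263·0.000974 = 0 + j1.23 Ω
  Z3: Z = R = 11.7 Ω
  Z4: Z = R = 100 Ω
Step 3 — Ladder network (open output): work backward from the far end, alternating series and parallel combinations. Z_in = 0.01354 + j35.96 Ω = 35.96∠90.0° Ω.
Step 4 — Source phasor: V = 40∠30.0° V = 34.64 + j20 V.
Step 5 — Current: I = V / Z = 0.5565 - j0.9631 A = 1.112∠-60.0° A.
Step 6 — Complex power: S = V·I* = 0.01676 + j44.49 VA.
Step 7 — Real power: P = Re(S) = 0.01676 W.
Step 8 — Reactive power: Q = Im(S) = 44.49 VAR.
Step 9 — Apparent power: |S| = 44.49 VA.
Step 10 — Power factor: PF = P/|S| = 0.0003767 (lagging).

(a) P = 0.01676 W  (b) Q = 44.49 VAR  (c) S = 44.49 VA  (d) PF = 0.0003767 (lagging)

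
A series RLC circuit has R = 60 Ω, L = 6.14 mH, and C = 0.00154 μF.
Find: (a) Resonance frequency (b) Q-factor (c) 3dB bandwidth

Step 1 — Resonance: ω₀ = 1/√(LC) = 1/√(0.00614·1.54e-09) = 3.252e+05 rad/s.
Step 2 — f₀ = ω₀/(2π) = 5.176e+04 Hz.
Step 3 — Series Q: Q = ω₀L/R = 3.252e+05·0.00614/60 = 33.28.
Step 4 — Bandwidth: Δω = ω₀/Q = 9772 rad/s; BW = Δω/(2π) = 1555 Hz.

(a) f₀ = 5.176e+04 Hz  (b) Q = 33.28  (c) BW = 1555 Hz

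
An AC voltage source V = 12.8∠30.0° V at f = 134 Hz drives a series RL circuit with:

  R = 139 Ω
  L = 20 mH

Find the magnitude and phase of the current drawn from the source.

Step 1 — Angular frequency: ω = 2π·f = 2π·134 = 841.9 rad/s.
Step 2 — Component impedances:
  R: Z = R = 139 Ω
  L: Z = jωL = j·841.9·0.02 = 0 + j16.84 Ω
Step 3 — Series combination: Z_total = R + L = 139 + j16.84 Ω = 140∠6.9° Ω.
Step 4 — Source phasor: V = 12.8∠30.0° V = 11.09 + j6.4 V.
Step 5 — Ohm's law: I = V / Z_total = (11.09 + j6.4) / (139 + j16.84) = 0.08409 + j0.03586 A.
Step 6 — Convert to polar: |I| = 0.09142 A, ∠I = 23.1°.

I = 0.09142∠23.1° A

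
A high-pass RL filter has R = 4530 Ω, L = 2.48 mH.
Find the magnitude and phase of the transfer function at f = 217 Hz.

Step 1 — Angular frequency: ω = 2π·217 = 1363 rad/s.
Step 2 — Transfer function: H(jω) = jωL/(R + jωL).
Step 3 — Numerator jωL = j·3.381; denominator R + jωL = 4530 + j3.381.
Step 4 — H = 5.572e-07 + j0.0007464.
Step 5 — Magnitude: |H| = 0.0007464 (-62.5 dB); phase: φ = 90.0°.

|H| = 0.0007464 (-62.5 dB), φ = 90.0°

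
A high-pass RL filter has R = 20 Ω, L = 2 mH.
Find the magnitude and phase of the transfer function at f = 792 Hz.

Step 1 — Angular frequency: ω = 2π·792 = 4976 rad/s.
Step 2 — Transfer function: H(jω) = jωL/(R + jωL).
Step 3 — Numerator jωL = j·9.953; denominator R + jωL = 20 + j9.953.
Step 4 — H = 0.1985 + j0.3989.
Step 5 — Magnitude: |H| = 0.4455 (-7.0 dB); phase: φ = 63.5°.

|H| = 0.4455 (-7.0 dB), φ = 63.5°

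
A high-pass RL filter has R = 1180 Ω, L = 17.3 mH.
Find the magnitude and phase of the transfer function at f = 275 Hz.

Step 1 — Angular frequency: ω = 2π·275 = 1728 rad/s.
Step 2 — Transfer function: H(jω) = jωL/(R + jωL).
Step 3 — Numerator jωL = j·29.89; denominator R + jωL = 1180 + j29.89.
Step 4 — H = 0.0006413 + j0.02532.
Step 5 — Magnitude: |H| = 0.02532 (-31.9 dB); phase: φ = 88.5°.

|H| = 0.02532 (-31.9 dB), φ = 88.5°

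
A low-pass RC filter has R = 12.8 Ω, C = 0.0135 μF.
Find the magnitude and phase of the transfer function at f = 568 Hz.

Step 1 — Angular frequency: ω = 2π·568 = 3569 rad/s.
Step 2 — Transfer function: H(jω) = 1/(1 + jωRC).
Step 3 — Denominator: 1 + jωRC = 1 + j·3569·12.8·1.35e-08 = 1 + j0.0006167.
Step 4 — H = 1 - j0.0006167.
Step 5 — Magnitude: |H| = 1 (-0.0 dB); phase: φ = -0.0°.

|H| = 1 (-0.0 dB), φ = -0.0°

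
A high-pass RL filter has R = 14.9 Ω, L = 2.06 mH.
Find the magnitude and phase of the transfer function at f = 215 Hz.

Step 1 — Angular frequency: ω = 2π·215 = 1351 rad/s.
Step 2 — Transfer function: H(jω) = jωL/(R + jωL).
Step 3 — Numerator jωL = j·2.783; denominator R + jωL = 14.9 + j2.783.
Step 4 — H = 0.03371 + j0.1805.
Step 5 — Magnitude: |H| = 0.1836 (-14.7 dB); phase: φ = 79.4°.

|H| = 0.1836 (-14.7 dB), φ = 79.4°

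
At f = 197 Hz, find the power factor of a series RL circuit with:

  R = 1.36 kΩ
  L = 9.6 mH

Step 1 — Angular frequency: ω = 2π·f = 2π·197 = 1238 rad/s.
Step 2 — Component impedances:
  R: Z = R = 1360 Ω
  L: Z = jωL = j·1238·0.0096 = 0 + j11.88 Ω
Step 3 — Series combination: Z_total = R + L = 1360 + j11.88 Ω = 1360∠0.5° Ω.
Step 4 — Power factor: PF = cos(φ) = Re(Z)/|Z| = 1360/1360 = 1.
Step 5 — Type: Im(Z) = 11.88 ⇒ lagging (phase φ = 0.5°).

PF = 1 (lagging, φ = 0.5°)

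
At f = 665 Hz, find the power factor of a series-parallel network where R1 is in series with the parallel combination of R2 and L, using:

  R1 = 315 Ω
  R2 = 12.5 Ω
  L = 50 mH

Step 1 — Angular frequency: ω = 2π·f = 2π·665 = 4178 rad/s.
Step 2 — Component impedances:
  R1: Z = R = 315 Ω
  R2: Z = R = 12.5 Ω
  L: Z = jωL = j·4178·0.05 = 0 + j208.9 Ω
Step 3 — Parallel branch: R2 || L = 1/(1/R2 + 1/L) = 12.46 + j0.7452 Ω.
Step 4 — Series with R1: Z_total = R1 + (R2 || L) = 327.5 + j0.7452 Ω = 327.5∠0.1° Ω.
Step 5 — Power factor: PF = cos(φ) = Re(Z)/|Z| = 327.5/327.5 = 1.
Step 6 — Type: Im(Z) = 0.7452 ⇒ lagging (phase φ = 0.1°).

PF = 1 (lagging, φ = 0.1°)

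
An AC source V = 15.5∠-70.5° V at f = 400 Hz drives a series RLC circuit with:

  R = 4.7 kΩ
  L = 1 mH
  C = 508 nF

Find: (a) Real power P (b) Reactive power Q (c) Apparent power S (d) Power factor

Step 1 — Angular frequency: ω = 2π·f = 2π·400 = 2513 rad/s.
Step 2 — Component impedances:
  R: Z = R = 4700 Ω
  L: Z = jωL = j·2513·0.001 = 0 + j2.513 Ω
  C: Z = 1/(jωC) = -j/(ω·C) = 0 - j783.2 Ω
Step 3 — Series combination: Z_total = R + L + C = 4700 - j780.7 Ω = 4764∠-9.4° Ω.
Step 4 — Source phasor: V = 15.5∠-70.5° V = 5.174 - j14.61 V.
Step 5 — Current: I = V / Z = 0.001574 - j0.002847 A = 0.003253∠-61.1° A.
Step 6 — Complex power: S = V·I* = 0.04974 - j0.008263 VA.
Step 7 — Real power: P = Re(S) = 0.04974 W.
Step 8 — Reactive power: Q = Im(S) = -0.008263 VAR.
Step 9 — Apparent power: |S| = 0.05043 VA.
Step 10 — Power factor: PF = P/|S| = 0.9865 (leading).

(a) P = 0.04974 W  (b) Q = -0.008263 VAR  (c) S = 0.05043 VA  (d) PF = 0.9865 (leading)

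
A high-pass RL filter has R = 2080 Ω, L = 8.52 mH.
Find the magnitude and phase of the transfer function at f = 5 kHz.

Step 1 — Angular frequency: ω = 2π·5000 = 3.142e+04 rad/s.
Step 2 — Transfer function: H(jω) = jωL/(R + jωL).
Step 3 — Numerator jωL = j·267.7; denominator R + jωL = 2080 + j267.7.
Step 4 — H = 0.01629 + j0.1266.
Step 5 — Magnitude: |H| = 0.1276 (-17.9 dB); phase: φ = 82.7°.

|H| = 0.1276 (-17.9 dB), φ = 82.7°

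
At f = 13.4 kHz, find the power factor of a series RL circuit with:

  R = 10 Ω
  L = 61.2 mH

Step 1 — Angular frequency: ω = 2π·f = 2π·1.34e+04 = 8.419e+04 rad/s.
Step 2 — Component impedances:
  R: Z = R = 10 Ω
  L: Z = jωL = j·8.419e+04·0.0612 = 0 + j5153 Ω
Step 3 — Series combination: Z_total = R + L = 10 + j5153 Ω = 5153∠89.9° Ω.
Step 4 — Power factor: PF = cos(φ) = Re(Z)/|Z| = 10/5153 = 0.001941.
Step 5 — Type: Im(Z) = 5153 ⇒ lagging (phase φ = 89.9°).

PF = 0.001941 (lagging, φ = 89.9°)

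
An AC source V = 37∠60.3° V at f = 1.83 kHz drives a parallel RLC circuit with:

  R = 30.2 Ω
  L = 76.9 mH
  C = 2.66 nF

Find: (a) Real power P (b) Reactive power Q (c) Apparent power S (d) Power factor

Step 1 — Angular frequency: ω = 2π·f = 2π·1830 = 1.15e+04 rad/s.
Step 2 — Component impedances:
  R: Z = R = 30.2 Ω
  L: Z = jωL = j·1.15e+04·0.0769 = 0 + j884.2 Ω
  C: Z = 1/(jωC) = -j/(ω·C) = 0 - j3.27e+04 Ω
Step 3 — Parallel combination: 1/Z_total = 1/R + 1/L + 1/C; Z_total = 30.17 + j1.002 Ω = 30.18∠1.9° Ω.
Step 4 — Source phasor: V = 37∠60.3° V = 18.33 + j32.14 V.
Step 5 — Current: I = V / Z = 0.6424 + j1.044 A = 1.226∠58.4° A.
Step 6 — Complex power: S = V·I* = 45.33 + j1.506 VA.
Step 7 — Real power: P = Re(S) = 45.33 W.
Step 8 — Reactive power: Q = Im(S) = 1.506 VAR.
Step 9 — Apparent power: |S| = 45.36 VA.
Step 10 — Power factor: PF = P/|S| = 0.9994 (lagging).

(a) P = 45.33 W  (b) Q = 1.506 VAR  (c) S = 45.36 VA  (d) PF = 0.9994 (lagging)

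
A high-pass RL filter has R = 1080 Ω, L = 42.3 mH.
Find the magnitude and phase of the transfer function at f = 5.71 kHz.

Step 1 — Angular frequency: ω = 2π·5710 = 3.588e+04 rad/s.
Step 2 — Transfer function: H(jω) = jωL/(R + jωL).
Step 3 — Numerator jωL = j·1518; denominator R + jωL = 1080 + j1518.
Step 4 — H = 0.6638 + j0.4724.
Step 5 — Magnitude: |H| = 0.8147 (-1.8 dB); phase: φ = 35.4°.

|H| = 0.8147 (-1.8 dB), φ = 35.4°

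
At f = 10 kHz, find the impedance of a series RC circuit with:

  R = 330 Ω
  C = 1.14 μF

Step 1 — Angular frequency: ω = 2π·f = 2π·1e+04 = 6.283e+04 rad/s.
Step 2 — Component impedances:
  R: Z = R = 330 Ω
  C: Z = 1/(jωC) = -j/(ω·C) = 0 - j13.96 Ω
Step 3 — Series combination: Z_total = R + C = 330 - j13.96 Ω = 330.3∠-2.4° Ω.

Z = 330 - j13.96 Ω = 330.3∠-2.4° Ω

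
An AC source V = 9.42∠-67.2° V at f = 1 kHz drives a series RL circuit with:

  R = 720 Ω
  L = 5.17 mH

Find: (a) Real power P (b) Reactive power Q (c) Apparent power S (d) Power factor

Step 1 — Angular frequency: ω = 2π·f = 2π·1000 = 6283 rad/s.
Step 2 — Component impedances:
  R: Z = R = 720 Ω
  L: Z = jωL = j·6283·0.00517 = 0 + j32.48 Ω
Step 3 — Series combination: Z_total = R + L = 720 + j32.48 Ω = 720.7∠2.6° Ω.
Step 4 — Source phasor: V = 9.42∠-67.2° V = 3.65 - j8.684 V.
Step 5 — Current: I = V / Z = 0.004517 - j0.01226 A = 0.01307∠-69.8° A.
Step 6 — Complex power: S = V·I* = 0.123 + j0.005549 VA.
Step 7 — Real power: P = Re(S) = 0.123 W.
Step 8 — Reactive power: Q = Im(S) = 0.005549 VAR.
Step 9 — Apparent power: |S| = 0.1231 VA.
Step 10 — Power factor: PF = P/|S| = 0.999 (lagging).

(a) P = 0.123 W  (b) Q = 0.005549 VAR  (c) S = 0.1231 VA  (d) PF = 0.999 (lagging)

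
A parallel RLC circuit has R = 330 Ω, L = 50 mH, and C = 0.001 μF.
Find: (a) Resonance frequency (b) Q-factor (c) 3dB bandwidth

Step 1 — Resonance: ω₀ = 1/√(LC) = 1/√(0.05·1e-09) = 1.414e+05 rad/s.
Step 2 — f₀ = ω₀/(2π) = 2.251e+04 Hz.
Step 3 — Parallel Q: Q = R/(ω₀L) = 330/(1.414e+05·0.05) = 0.04667.
Step 4 — Bandwidth: Δω = ω₀/Q = 3.03e+06 rad/s; BW = Δω/(2π) = 4.823e+05 Hz.

(a) f₀ = 2.251e+04 Hz  (b) Q = 0.04667  (c) BW = 4.823e+05 Hz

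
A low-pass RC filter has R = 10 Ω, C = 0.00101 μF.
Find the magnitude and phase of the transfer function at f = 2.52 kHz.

Step 1 — Angular frequency: ω = 2π·2520 = 1.583e+04 rad/s.
Step 2 — Transfer function: H(jω) = 1/(1 + jωRC).
Step 3 — Denominator: 1 + jωRC = 1 + j·1.583e+04·10·1.01e-09 = 1 + j0.0001599.
Step 4 — H = 1 - j0.0001599.
Step 5 — Magnitude: |H| = 1 (-0.0 dB); phase: φ = -0.0°.

|H| = 1 (-0.0 dB), φ = -0.0°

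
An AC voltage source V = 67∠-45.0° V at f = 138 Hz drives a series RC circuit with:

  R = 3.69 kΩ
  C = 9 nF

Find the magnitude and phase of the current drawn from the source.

Step 1 — Angular frequency: ω = 2π·f = 2π·138 = 867.1 rad/s.
Step 2 — Component impedances:
  R: Z = R = 3690 Ω
  C: Z = 1/(jωC) = -j/(ω·C) = 0 - j1.281e+05 Ω
Step 3 — Series combination: Z_total = R + C = 3690 - j1.281e+05 Ω = 1.282e+05∠-88.4° Ω.
Step 4 — Source phasor: V = 67∠-45.0° V = 47.38 - j47.38 V.
Step 5 — Ohm's law: I = V / Z_total = (47.38 - j47.38) / (3690 - j1.281e+05) = 0.00038 + j0.0003588 A.
Step 6 — Convert to polar: |I| = 0.0005226 A, ∠I = 43.4°.

I = 0.0005226∠43.4° A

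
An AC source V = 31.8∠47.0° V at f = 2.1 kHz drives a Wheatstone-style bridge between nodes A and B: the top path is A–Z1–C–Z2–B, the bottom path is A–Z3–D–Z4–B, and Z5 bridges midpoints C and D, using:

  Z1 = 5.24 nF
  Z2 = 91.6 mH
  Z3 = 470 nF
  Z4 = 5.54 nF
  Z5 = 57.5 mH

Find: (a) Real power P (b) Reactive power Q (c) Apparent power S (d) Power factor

Step 1 — Angular frequency: ω = 2π·f = 2π·2100 = 1.319e+04 rad/s.
Step 2 — Component impedances:
  Z1: Z = 1/(jωC) = -j/(ω·C) = 0 - j1.446e+04 Ω
  Z2: Z = jωL = j·1.319e+04·0.0916 = 0 + j1209 Ω
  Z3: Z = 1/(jωC) = -j/(ω·C) = 0 - j161.3 Ω
  Z4: Z = 1/(jωC) = -j/(ω·C) = 0 - j1.368e+04 Ω
  Z5: Z = jωL = j·1.319e+04·0.0575 = 0 + j758.7 Ω
Step 3 — Bridge requires nodal analysis (the Z5 bridge couples midpoints C and D, so the two paths cannot be reduced to a simple series/parallel combination). Setting node B to ground and injecting 1 A at node A, the 3-node admittance system at A, C, D solves to V_A = Z_AB = 0 + j2175 Ω = 2175∠90.0° Ω.
Step 4 — Source phasor: V = 31.8∠47.0° V = 21.69 + j23.26 V.
Step 5 — Current: I = V / Z = 0.0107 - j0.009973 A = 0.01462∠-43.0° A.
Step 6 — Complex power: S = V·I* = 0 + j0.465 VA.
Step 7 — Real power: P = Re(S) = 0 W.
Step 8 — Reactive power: Q = Im(S) = 0.465 VAR.
Step 9 — Apparent power: |S| = 0.465 VA.
Step 10 — Power factor: PF = P/|S| = 0 (lagging).

(a) P = 0 W  (b) Q = 0.465 VAR  (c) S = 0.465 VA  (d) PF = 0 (lagging)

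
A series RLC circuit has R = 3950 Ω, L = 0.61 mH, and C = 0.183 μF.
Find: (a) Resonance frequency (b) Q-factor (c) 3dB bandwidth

Step 1 — Resonance: ω₀ = 1/√(LC) = 1/√(0.00061·1.83e-07) = 9.465e+04 rad/s.
Step 2 — f₀ = ω₀/(2π) = 1.506e+04 Hz.
Step 3 — Series Q: Q = ω₀L/R = 9.465e+04·0.00061/3950 = 0.01462.
Step 4 — Bandwidth: Δω = ω₀/Q = 6.475e+06 rad/s; BW = Δω/(2π) = 1.031e+06 Hz.

(a) f₀ = 1.506e+04 Hz  (b) Q = 0.01462  (c) BW = 1.031e+06 Hz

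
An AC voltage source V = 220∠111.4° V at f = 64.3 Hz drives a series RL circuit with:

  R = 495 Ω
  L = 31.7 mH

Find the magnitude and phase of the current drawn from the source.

Step 1 — Angular frequency: ω = 2π·f = 2π·64.3 = 404 rad/s.
Step 2 — Component impedances:
  R: Z = R = 495 Ω
  L: Z = jωL = j·404·0.0317 = 0 + j12.81 Ω
Step 3 — Series combination: Z_total = R + L = 495 + j12.81 Ω = 495.2∠1.5° Ω.
Step 4 — Source phasor: V = 220∠111.4° V = -80.27 + j204.8 V.
Step 5 — Ohm's law: I = V / Z_total = (-80.27 + j204.8) / (495 + j12.81) = -0.1514 + j0.4177 A.
Step 6 — Convert to polar: |I| = 0.4443 A, ∠I = 109.9°.

I = 0.4443∠109.9° A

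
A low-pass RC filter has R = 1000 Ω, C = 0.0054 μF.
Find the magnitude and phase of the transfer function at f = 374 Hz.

Step 1 — Angular frequency: ω = 2π·374 = 2350 rad/s.
Step 2 — Transfer function: H(jω) = 1/(1 + jωRC).
Step 3 — Denominator: 1 + jωRC = 1 + j·2350·1000·5.4e-09 = 1 + j0.01269.
Step 4 — H = 0.9998 - j0.01269.
Step 5 — Magnitude: |H| = 0.9999 (-0.0 dB); phase: φ = -0.7°.

|H| = 0.9999 (-0.0 dB), φ = -0.7°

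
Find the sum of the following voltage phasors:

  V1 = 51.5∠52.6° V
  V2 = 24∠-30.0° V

Step 1 — Convert each phasor to rectangular form:
  V1 = 51.5·(cos(52.6°) + j·sin(52.6°)) = 31.28 + j40.91 V
  V2 = 24·(cos(-30.0°) + j·sin(-30.0°)) = 20.78 - j12 V
Step 2 — Sum components: V_total = 52.06 + j28.91 V.
Step 3 — Convert to polar: |V_total| = 59.55 V, ∠V_total = 29.0°.

V_total = 59.55∠29.0° V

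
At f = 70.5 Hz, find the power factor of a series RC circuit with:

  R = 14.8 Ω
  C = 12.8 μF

Step 1 — Angular frequency: ω = 2π·f = 2π·70.5 = 443 rad/s.
Step 2 — Component impedances:
  R: Z = R = 14.8 Ω
  C: Z = 1/(jωC) = -j/(ω·C) = 0 - j176.4 Ω
Step 3 — Series combination: Z_total = R + C = 14.8 - j176.4 Ω = 177∠-85.2° Ω.
Step 4 — Power factor: PF = cos(φ) = Re(Z)/|Z| = 14.8/177 = 0.08362.
Step 5 — Type: Im(Z) = -176.4 ⇒ leading (phase φ = -85.2°).

PF = 0.08362 (leading, φ = -85.2°)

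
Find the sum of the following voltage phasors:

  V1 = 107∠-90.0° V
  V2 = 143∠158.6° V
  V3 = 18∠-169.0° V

Step 1 — Convert each phasor to rectangular form:
  V1 = 107·(cos(-90.0°) + j·sin(-90.0°)) = 0 - j107 V
  V2 = 143·(cos(158.6°) + j·sin(158.6°)) = -133.1 + j52.18 V
  V3 = 18·(cos(-169.0°) + j·sin(-169.0°)) = -17.67 - j3.435 V
Step 2 — Sum components: V_total = -150.8 - j58.26 V.
Step 3 — Convert to polar: |V_total| = 161.7 V, ∠V_total = -158.9°.

V_total = 161.7∠-158.9° V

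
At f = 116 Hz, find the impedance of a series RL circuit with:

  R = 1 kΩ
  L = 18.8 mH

Step 1 — Angular frequency: ω = 2π·f = 2π·116 = 728.8 rad/s.
Step 2 — Component impedances:
  R: Z = R = 1000 Ω
  L: Z = jωL = j·728.8·0.0188 = 0 + j13.7 Ω
Step 3 — Series combination: Z_total = R + L = 1000 + j13.7 Ω = 1000∠0.8° Ω.

Z = 1000 + j13.7 Ω = 1000∠0.8° Ω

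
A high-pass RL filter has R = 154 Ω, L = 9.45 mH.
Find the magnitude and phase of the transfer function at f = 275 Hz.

Step 1 — Angular frequency: ω = 2π·275 = 1728 rad/s.
Step 2 — Transfer function: H(jω) = jωL/(R + jωL).
Step 3 — Numerator jωL = j·16.33; denominator R + jωL = 154 + j16.33.
Step 4 — H = 0.01112 + j0.1049.
Step 5 — Magnitude: |H| = 0.1054 (-19.5 dB); phase: φ = 83.9°.

|H| = 0.1054 (-19.5 dB), φ = 83.9°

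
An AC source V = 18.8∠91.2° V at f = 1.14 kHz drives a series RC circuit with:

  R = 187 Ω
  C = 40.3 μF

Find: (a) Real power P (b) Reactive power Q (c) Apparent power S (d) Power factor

Step 1 — Angular frequency: ω = 2π·f = 2π·1140 = 7163 rad/s.
Step 2 — Component impedances:
  R: Z = R = 187 Ω
  C: Z = 1/(jωC) = -j/(ω·C) = 0 - j3.464 Ω
Step 3 — Series combination: Z_total = R + C = 187 - j3.464 Ω = 187∠-1.1° Ω.
Step 4 — Source phasor: V = 18.8∠91.2° V = -0.3937 + j18.8 V.
Step 5 — Current: I = V / Z = -0.003966 + j0.1004 A = 0.1005∠92.3° A.
Step 6 — Complex power: S = V·I* = 1.889 - j0.035 VA.
Step 7 — Real power: P = Re(S) = 1.889 W.
Step 8 — Reactive power: Q = Im(S) = -0.035 VAR.
Step 9 — Apparent power: |S| = 1.89 VA.
Step 10 — Power factor: PF = P/|S| = 0.9998 (leading).

(a) P = 1.889 W  (b) Q = -0.035 VAR  (c) S = 1.89 VA  (d) PF = 0.9998 (leading)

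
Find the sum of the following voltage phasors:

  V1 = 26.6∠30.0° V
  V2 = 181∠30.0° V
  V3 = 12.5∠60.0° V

Step 1 — Convert each phasor to rectangular form:
  V1 = 26.6·(cos(30.0°) + j·sin(30.0°)) = 23.04 + j13.3 V
  V2 = 181·(cos(30.0°) + j·sin(30.0°)) = 156.8 + j90.5 V
  V3 = 12.5·(cos(60.0°) + j·sin(60.0°)) = 6.25 + j10.83 V
Step 2 — Sum components: V_total = 186 + j114.6 V.
Step 3 — Convert to polar: |V_total| = 218.5 V, ∠V_total = 31.6°.

V_total = 218.5∠31.6° V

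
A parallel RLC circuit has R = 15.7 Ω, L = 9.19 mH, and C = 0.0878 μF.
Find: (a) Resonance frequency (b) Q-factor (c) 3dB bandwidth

Step 1 — Resonance: ω₀ = 1/√(LC) = 1/√(0.00919·8.78e-08) = 3.52e+04 rad/s.
Step 2 — f₀ = ω₀/(2π) = 5603 Hz.
Step 3 — Parallel Q: Q = R/(ω₀L) = 15.7/(3.52e+04·0.00919) = 0.04853.
Step 4 — Bandwidth: Δω = ω₀/Q = 7.254e+05 rad/s; BW = Δω/(2π) = 1.155e+05 Hz.

(a) f₀ = 5603 Hz  (b) Q = 0.04853  (c) BW = 1.155e+05 Hz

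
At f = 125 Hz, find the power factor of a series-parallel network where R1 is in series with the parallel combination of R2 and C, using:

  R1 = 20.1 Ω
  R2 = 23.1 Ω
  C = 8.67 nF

Step 1 — Angular frequency: ω = 2π·f = 2π·125 = 785.4 rad/s.
Step 2 — Component impedances:
  R1: Z = R = 20.1 Ω
  R2: Z = R = 23.1 Ω
  C: Z = 1/(jωC) = -j/(ω·C) = 0 - j1.469e+05 Ω
Step 3 — Parallel branch: R2 || C = 1/(1/R2 + 1/C) = 23.1 - j0.003634 Ω.
Step 4 — Series with R1: Z_total = R1 + (R2 || C) = 43.2 - j0.003634 Ω = 43.2∠-0.0° Ω.
Step 5 — Power factor: PF = cos(φ) = Re(Z)/|Z| = 43.2/43.2 = 1.
Step 6 — Type: Im(Z) = -0.003634 ⇒ leading (phase φ = -0.0°).

PF = 1 (leading, φ = -0.0°)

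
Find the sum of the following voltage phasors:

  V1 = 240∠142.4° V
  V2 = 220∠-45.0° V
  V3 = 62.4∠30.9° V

Step 1 — Convert each phasor to rectangular form:
  V1 = 240·(cos(142.4°) + j·sin(142.4°)) = -190.1 + j146.4 V
  V2 = 220·(cos(-45.0°) + j·sin(-45.0°)) = 155.6 - j155.6 V
  V3 = 62.4·(cos(30.9°) + j·sin(30.9°)) = 53.54 + j32.04 V
Step 2 — Sum components: V_total = 18.96 + j22.92 V.
Step 3 — Convert to polar: |V_total| = 29.74 V, ∠V_total = 50.4°.

V_total = 29.74∠50.4° V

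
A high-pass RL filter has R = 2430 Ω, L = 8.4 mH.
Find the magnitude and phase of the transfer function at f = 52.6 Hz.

Step 1 — Angular frequency: ω = 2π·52.6 = 330.5 rad/s.
Step 2 — Transfer function: H(jω) = jωL/(R + jωL).
Step 3 — Numerator jωL = j·2.776; denominator R + jωL = 2430 + j2.776.
Step 4 — H = 1.305e-06 + j0.001142.
Step 5 — Magnitude: |H| = 0.001142 (-58.8 dB); phase: φ = 89.9°.

|H| = 0.001142 (-58.8 dB), φ = 89.9°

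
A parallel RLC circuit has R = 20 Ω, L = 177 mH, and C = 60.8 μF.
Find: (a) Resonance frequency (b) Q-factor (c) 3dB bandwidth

Step 1 — Resonance: ω₀ = 1/√(LC) = 1/√(0.177·6.08e-05) = 304.8 rad/s.
Step 2 — f₀ = ω₀/(2π) = 48.52 Hz.
Step 3 — Parallel Q: Q = R/(ω₀L) = 20/(304.8·0.177) = 0.3707.
Step 4 — Bandwidth: Δω = ω₀/Q = 822.4 rad/s; BW = Δω/(2π) = 130.9 Hz.

(a) f₀ = 48.52 Hz  (b) Q = 0.3707  (c) BW = 130.9 Hz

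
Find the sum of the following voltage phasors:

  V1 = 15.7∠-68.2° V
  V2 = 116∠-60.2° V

Step 1 — Convert each phasor to rectangular form:
  V1 = 15.7·(cos(-68.2°) + j·sin(-68.2°)) = 5.83 - j14.58 V
  V2 = 116·(cos(-60.2°) + j·sin(-60.2°)) = 57.65 - j100.7 V
Step 2 — Sum components: V_total = 63.48 - j115.2 V.
Step 3 — Convert to polar: |V_total| = 131.6 V, ∠V_total = -61.2°.

V_total = 131.6∠-61.2° V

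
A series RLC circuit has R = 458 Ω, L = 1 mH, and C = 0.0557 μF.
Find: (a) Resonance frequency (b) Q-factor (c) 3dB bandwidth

Step 1 — Resonance condition Im(Z)=0 gives ω₀ = 1/√(LC).
Step 2 — ω₀ = 1/√(0.001·5.57e-08) = 1.34e+05 rad/s.
Step 3 — f₀ = ω₀/(2π) = 2.133e+04 Hz.
Step 4 — Series Q: Q = ω₀L/R = 1.34e+05·0.001/458 = 0.2926.
Step 5 — 3dB bandwidth: Δω = ω₀/Q = 4.58e+05 rad/s; BW = Δω/(2π) = 7.289e+04 Hz.

(a) f₀ = 2.133e+04 Hz  (b) Q = 0.2926  (c) BW = 7.289e+04 Hz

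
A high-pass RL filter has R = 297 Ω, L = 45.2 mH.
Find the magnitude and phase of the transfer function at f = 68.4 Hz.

Step 1 — Angular frequency: ω = 2π·68.4 = 429.8 rad/s.
Step 2 — Transfer function: H(jω) = jωL/(R + jωL).
Step 3 — Numerator jωL = j·19.43; denominator R + jωL = 297 + j19.43.
Step 4 — H = 0.00426 + j0.06513.
Step 5 — Magnitude: |H| = 0.06527 (-23.7 dB); phase: φ = 86.3°.

|H| = 0.06527 (-23.7 dB), φ = 86.3°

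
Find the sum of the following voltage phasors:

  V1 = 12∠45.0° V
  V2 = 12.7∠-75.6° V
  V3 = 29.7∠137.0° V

Step 1 — Convert each phasor to rectangular form:
  V1 = 12·(cos(45.0°) + j·sin(45.0°)) = 8.485 + j8.485 V
  V2 = 12.7·(cos(-75.6°) + j·sin(-75.6°)) = 3.158 - j12.3 V
  V3 = 29.7·(cos(137.0°) + j·sin(137.0°)) = -21.72 + j20.26 V
Step 2 — Sum components: V_total = -10.08 + j16.44 V.
Step 3 — Convert to polar: |V_total| = 19.28 V, ∠V_total = 121.5°.

V_total = 19.28∠121.5° V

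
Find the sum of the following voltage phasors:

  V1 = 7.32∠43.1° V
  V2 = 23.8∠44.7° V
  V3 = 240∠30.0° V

Step 1 — Convert each phasor to rectangular form:
  V1 = 7.32·(cos(43.1°) + j·sin(43.1°)) = 5.345 + j5.002 V
  V2 = 23.8·(cos(44.7°) + j·sin(44.7°)) = 16.92 + j16.74 V
  V3 = 240·(cos(30.0°) + j·sin(30.0°)) = 207.8 + j120 V
Step 2 — Sum components: V_total = 230.1 + j141.7 V.
Step 3 — Convert to polar: |V_total| = 270.3 V, ∠V_total = 31.6°.

V_total = 270.3∠31.6° V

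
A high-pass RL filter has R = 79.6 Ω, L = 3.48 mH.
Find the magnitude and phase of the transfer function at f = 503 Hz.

Step 1 — Angular frequency: ω = 2π·503 = 3160 rad/s.
Step 2 — Transfer function: H(jω) = jωL/(R + jωL).
Step 3 — Numerator jωL = j·11; denominator R + jωL = 79.6 + j11.
Step 4 — H = 0.01873 + j0.1356.
Step 5 — Magnitude: |H| = 0.1369 (-17.3 dB); phase: φ = 82.1°.

|H| = 0.1369 (-17.3 dB), φ = 82.1°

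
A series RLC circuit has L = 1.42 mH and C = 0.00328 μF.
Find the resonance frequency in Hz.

Step 1 — Resonance condition Im(Z)=0 gives ω₀ = 1/√(LC).
Step 2 — ω₀ = 1/√(0.00142·3.28e-09) = 4.634e+05 rad/s.
Step 3 — f₀ = ω₀/(2π) = 7.375e+04 Hz.

f₀ = 7.375e+04 Hz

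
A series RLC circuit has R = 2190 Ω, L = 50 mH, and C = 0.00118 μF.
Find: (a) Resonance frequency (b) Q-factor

Step 1 — Resonance condition Im(Z)=0 gives ω₀ = 1/√(LC).
Step 2 — ω₀ = 1/√(0.05·1.18e-09) = 1.302e+05 rad/s.
Step 3 — f₀ = ω₀/(2π) = 2.072e+04 Hz.
Step 4 — Series Q: Q = ω₀L/R = 1.302e+05·0.05/2190 = 2.972.

(a) f₀ = 2.072e+04 Hz  (b) Q = 2.972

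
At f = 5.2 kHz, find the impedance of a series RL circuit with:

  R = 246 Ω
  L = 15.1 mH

Step 1 — Angular frequency: ω = 2π·f = 2π·5200 = 3.267e+04 rad/s.
Step 2 — Component impedances:
  R: Z = R = 246 Ω
  L: Z = jωL = j·3.267e+04·0.0151 = 0 + j493.4 Ω
Step 3 — Series combination: Z_total = R + L = 246 + j493.4 Ω = 551.3∠63.5° Ω.

Z = 246 + j493.4 Ω = 551.3∠63.5° Ω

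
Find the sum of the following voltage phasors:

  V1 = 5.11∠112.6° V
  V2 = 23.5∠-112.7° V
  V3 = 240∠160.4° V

Step 1 — Convert each phasor to rectangular form:
  V1 = 5.11·(cos(112.6°) + j·sin(112.6°)) = -1.964 + j4.718 V
  V2 = 23.5·(cos(-112.7°) + j·sin(-112.7°)) = -9.069 - j21.68 V
  V3 = 240·(cos(160.4°) + j·sin(160.4°)) = -226.1 + j80.51 V
Step 2 — Sum components: V_total = -237.1 + j63.55 V.
Step 3 — Convert to polar: |V_total| = 245.5 V, ∠V_total = 165.0°.

V_total = 245.5∠165.0° V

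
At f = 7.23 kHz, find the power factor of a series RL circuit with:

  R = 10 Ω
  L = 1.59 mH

Step 1 — Angular frequency: ω = 2π·f = 2π·7230 = 4.543e+04 rad/s.
Step 2 — Component impedances:
  R: Z = R = 10 Ω
  L: Z = jωL = j·4.543e+04·0.00159 = 0 + j72.23 Ω
Step 3 — Series combination: Z_total = R + L = 10 + j72.23 Ω = 72.92∠82.1° Ω.
Step 4 — Power factor: PF = cos(φ) = Re(Z)/|Z| = 10/72.92 = 0.1371.
Step 5 — Type: Im(Z) = 72.23 ⇒ lagging (phase φ = 82.1°).

PF = 0.1371 (lagging, φ = 82.1°)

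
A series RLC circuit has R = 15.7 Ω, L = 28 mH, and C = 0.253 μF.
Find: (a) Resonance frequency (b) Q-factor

Step 1 — Resonance condition Im(Z)=0 gives ω₀ = 1/√(LC).
Step 2 — ω₀ = 1/√(0.028·2.53e-07) = 1.188e+04 rad/s.
Step 3 — f₀ = ω₀/(2π) = 1891 Hz.
Step 4 — Series Q: Q = ω₀L/R = 1.188e+04·0.028/15.7 = 21.19.

(a) f₀ = 1891 Hz  (b) Q = 21.19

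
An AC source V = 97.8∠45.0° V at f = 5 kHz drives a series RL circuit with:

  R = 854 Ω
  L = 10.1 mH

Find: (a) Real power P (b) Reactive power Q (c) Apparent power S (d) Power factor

Step 1 — Angular frequency: ω = 2π·f = 2π·5000 = 3.142e+04 rad/s.
Step 2 — Component impedances:
  R: Z = R = 854 Ω
  L: Z = jωL = j·3.142e+04·0.0101 = 0 + j317.3 Ω
Step 3 — Series combination: Z_total = R + L = 854 + j317.3 Ω = 911∠20.4° Ω.
Step 4 — Source phasor: V = 97.8∠45.0° V = 69.16 + j69.16 V.
Step 5 — Current: I = V / Z = 0.09759 + j0.04472 A = 0.1073∠24.6° A.
Step 6 — Complex power: S = V·I* = 9.841 + j3.657 VA.
Step 7 — Real power: P = Re(S) = 9.841 W.
Step 8 — Reactive power: Q = Im(S) = 3.657 VAR.
Step 9 — Apparent power: |S| = 10.5 VA.
Step 10 — Power factor: PF = P/|S| = 0.9374 (lagging).

(a) P = 9.841 W  (b) Q = 3.657 VAR  (c) S = 10.5 VA  (d) PF = 0.9374 (lagging)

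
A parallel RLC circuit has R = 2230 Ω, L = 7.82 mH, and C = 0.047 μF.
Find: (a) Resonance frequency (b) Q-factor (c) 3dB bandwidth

Step 1 — Resonance: ω₀ = 1/√(LC) = 1/√(0.00782·4.7e-08) = 5.216e+04 rad/s.
Step 2 — f₀ = ω₀/(2π) = 8302 Hz.
Step 3 — Parallel Q: Q = R/(ω₀L) = 2230/(5.216e+04·0.00782) = 5.467.
Step 4 — Bandwidth: Δω = ω₀/Q = 9541 rad/s; BW = Δω/(2π) = 1519 Hz.

(a) f₀ = 8302 Hz  (b) Q = 5.467  (c) BW = 1519 Hz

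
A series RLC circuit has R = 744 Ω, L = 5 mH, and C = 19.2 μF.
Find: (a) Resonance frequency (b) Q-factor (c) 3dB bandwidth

Step 1 — Resonance: ω₀ = 1/√(LC) = 1/√(0.005·1.92e-05) = 3227 rad/s.
Step 2 — f₀ = ω₀/(2π) = 513.7 Hz.
Step 3 — Series Q: Q = ω₀L/R = 3227·0.005/744 = 0.02169.
Step 4 — Bandwidth: Δω = ω₀/Q = 1.488e+05 rad/s; BW = Δω/(2π) = 2.368e+04 Hz.

(a) f₀ = 513.7 Hz  (b) Q = 0.02169  (c) BW = 2.368e+04 Hz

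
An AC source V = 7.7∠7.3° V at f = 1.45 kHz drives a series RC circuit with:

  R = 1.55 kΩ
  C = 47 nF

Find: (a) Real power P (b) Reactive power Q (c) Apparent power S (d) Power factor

Step 1 — Angular frequency: ω = 2π·f = 2π·1450 = 9111 rad/s.
Step 2 — Component impedances:
  R: Z = R = 1550 Ω
  C: Z = 1/(jωC) = -j/(ω·C) = 0 - j2335 Ω
Step 3 — Series combination: Z_total = R + C = 1550 - j2335 Ω = 2803∠-56.4° Ω.
Step 4 — Source phasor: V = 7.7∠7.3° V = 7.638 + j0.9784 V.
Step 5 — Current: I = V / Z = 0.001216 + j0.002463 A = 0.002747∠63.7° A.
Step 6 — Complex power: S = V·I* = 0.0117 - j0.01762 VA.
Step 7 — Real power: P = Re(S) = 0.0117 W.
Step 8 — Reactive power: Q = Im(S) = -0.01762 VAR.
Step 9 — Apparent power: |S| = 0.02115 VA.
Step 10 — Power factor: PF = P/|S| = 0.553 (leading).

(a) P = 0.0117 W  (b) Q = -0.01762 VAR  (c) S = 0.02115 VA  (d) PF = 0.553 (leading)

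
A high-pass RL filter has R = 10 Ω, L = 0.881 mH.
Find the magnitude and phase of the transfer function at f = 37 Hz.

Step 1 — Angular frequency: ω = 2π·37 = 232.5 rad/s.
Step 2 — Transfer function: H(jω) = jωL/(R + jωL).
Step 3 — Numerator jωL = j·0.2048; denominator R + jωL = 10 + j0.2048.
Step 4 — H = 0.0004193 + j0.02047.
Step 5 — Magnitude: |H| = 0.02048 (-33.8 dB); phase: φ = 88.8°.

|H| = 0.02048 (-33.8 dB), φ = 88.8°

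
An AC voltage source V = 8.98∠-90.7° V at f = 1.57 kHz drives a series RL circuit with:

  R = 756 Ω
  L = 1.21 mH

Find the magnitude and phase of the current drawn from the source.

Step 1 — Angular frequency: ω = 2π·f = 2π·1570 = 9865 rad/s.
Step 2 — Component impedances:
  R: Z = R = 756 Ω
  L: Z = jωL = j·9865·0.00121 = 0 + j11.94 Ω
Step 3 — Series combination: Z_total = R + L = 756 + j11.94 Ω = 756.1∠0.9° Ω.
Step 4 — Source phasor: V = 8.98∠-90.7° V = -0.1097 - j8.979 V.
Step 5 — Ohm's law: I = V / Z_total = (-0.1097 - j8.979) / (756 + j11.94) = -0.0003326 - j0.01187 A.
Step 6 — Convert to polar: |I| = 0.01188 A, ∠I = -91.6°.

I = 0.01188∠-91.6° A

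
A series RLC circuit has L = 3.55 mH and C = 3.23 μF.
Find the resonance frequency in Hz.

Step 1 — Resonance condition Im(Z)=0 gives ω₀ = 1/√(LC).
Step 2 — ω₀ = 1/√(0.00355·3.23e-06) = 9339 rad/s.
Step 3 — f₀ = ω₀/(2π) = 1486 Hz.

f₀ = 1486 Hz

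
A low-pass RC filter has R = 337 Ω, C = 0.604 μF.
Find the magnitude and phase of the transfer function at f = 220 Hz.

Step 1 — Angular frequency: ω = 2π·220 = 1382 rad/s.
Step 2 — Transfer function: H(jω) = 1/(1 + jωRC).
Step 3 — Denominator: 1 + jωRC = 1 + j·1382·337·6.04e-07 = 1 + j0.2814.
Step 4 — H = 0.9266 - j0.2607.
Step 5 — Magnitude: |H| = 0.9626 (-0.3 dB); phase: φ = -15.7°.

|H| = 0.9626 (-0.3 dB), φ = -15.7°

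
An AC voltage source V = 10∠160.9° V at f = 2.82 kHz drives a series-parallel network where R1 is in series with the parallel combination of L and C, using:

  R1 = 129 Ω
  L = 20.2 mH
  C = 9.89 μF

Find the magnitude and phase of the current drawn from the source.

Step 1 — Angular frequency: ω = 2π·f = 2π·2820 = 1.772e+04 rad/s.
Step 2 — Component impedances:
  R1: Z = R = 129 Ω
  L: Z = jωL = j·1.772e+04·0.0202 = 0 + j357.9 Ω
  C: Z = 1/(jωC) = -j/(ω·C) = 0 - j5.707 Ω
Step 3 — Parallel branch: L || C = 1/(1/L + 1/C) = 0 - j5.799 Ω.
Step 4 — Series with R1: Z_total = R1 + (L || C) = 129 - j5.799 Ω = 129.1∠-2.6° Ω.
Step 5 — Source phasor: V = 10∠160.9° V = -9.449 + j3.272 V.
Step 6 — Ohm's law: I = V / Z_total = (-9.449 + j3.272) / (129 - j5.799) = -0.07424 + j0.02203 A.
Step 7 — Convert to polar: |I| = 0.07744 A, ∠I = 163.5°.

I = 0.07744∠163.5° A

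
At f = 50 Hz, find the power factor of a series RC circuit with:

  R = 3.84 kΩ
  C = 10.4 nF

Step 1 — Angular frequency: ω = 2π·f = 2π·50 = 314.2 rad/s.
Step 2 — Component impedances:
  R: Z = R = 3840 Ω
  C: Z = 1/(jωC) = -j/(ω·C) = 0 - j3.061e+05 Ω
Step 3 — Series combination: Z_total = R + C = 3840 - j3.061e+05 Ω = 3.061e+05∠-89.3° Ω.
Step 4 — Power factor: PF = cos(φ) = Re(Z)/|Z| = 3840/3.0609e+05 = 0.01255.
Step 5 — Type: Im(Z) = -3.061e+05 ⇒ leading (phase φ = -89.3°).

PF = 0.01255 (leading, φ = -89.3°)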